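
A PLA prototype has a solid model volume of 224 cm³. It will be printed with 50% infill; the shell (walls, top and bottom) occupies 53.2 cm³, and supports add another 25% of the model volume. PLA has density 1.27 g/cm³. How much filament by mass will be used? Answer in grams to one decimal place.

Infill region = 224 − 53.2 = 170.8 cm³.
Deposited infill = 0.50 × 170.8 = 85.4 cm³.
Support = 0.25 × 224 = 56 cm³.
Total extruded = 53.2 + 85.4 + 56 = 194.6 cm³.
Mass = 194.6 × 1.27 = 247.142 g.

247.1 g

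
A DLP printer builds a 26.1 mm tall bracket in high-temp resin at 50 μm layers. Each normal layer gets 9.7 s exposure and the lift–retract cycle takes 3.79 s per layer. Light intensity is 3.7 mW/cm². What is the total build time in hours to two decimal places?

1.96 hours

Layer count = ceil(26.1 / 0.05) = 522.
Per-layer time = 9.7 + 3.79 = 13.49 s.
Total = 522 × 13.49 = 7041.78 s = 1.96 hours.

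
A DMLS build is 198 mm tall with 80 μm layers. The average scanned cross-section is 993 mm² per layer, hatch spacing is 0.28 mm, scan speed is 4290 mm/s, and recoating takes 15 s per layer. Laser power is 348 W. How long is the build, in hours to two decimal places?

Layers = ⌈198/0.08⌉ = 2475.
Per-layer scan distance = 993 / 0.28, so 3546.4 mm.
Per-layer scan time: 3546.4 / 4290 → 0.8267 s.
Per-layer time = 0.8267 + 15 = 15.8267 s.
Build time = 2475 × 15.8267 = 39171.0825 s = 10.88 hours.

10.88 hours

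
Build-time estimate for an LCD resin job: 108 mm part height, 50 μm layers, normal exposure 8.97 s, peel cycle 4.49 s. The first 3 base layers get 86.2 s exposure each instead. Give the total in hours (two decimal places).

8.14 hours

Layers = ⌈108/0.05⌉ = 2160.
Bottom layers = 3 × (86.2 + 4.49), so 272.07 s.
Normal layers = 2157 × (8.97 + 4.49) = 29033.22 s.
Sum: 272.07 + 29033.22 = 29305.29 s → 8.14 hours.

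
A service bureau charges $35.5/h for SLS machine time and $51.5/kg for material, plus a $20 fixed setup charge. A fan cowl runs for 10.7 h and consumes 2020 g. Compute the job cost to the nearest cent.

$503.88

Time charge = 35.5 × 10.7 = $379.85.
Feedstock cost = 51.5 × 2020/1000 = $104.03.
Adding setup: 379.85 + 104.03 + 20 → $503.88.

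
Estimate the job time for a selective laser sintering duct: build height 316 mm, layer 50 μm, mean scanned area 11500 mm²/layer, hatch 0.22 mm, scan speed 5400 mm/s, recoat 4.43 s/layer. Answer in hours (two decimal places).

24.77 hours

Number of layers: 316 / 0.05 → 6320 (rounded up).
Hatch length per layer: 11500 / 0.22 → 52272.7 mm.
Per-layer scan time: 52272.7 / 5400 → 9.6801 s.
Per-layer time = 9.6801 + 4.43 = 14.1101 s.
Build time = 6320 × 14.1101 = 89175.832 s = 24.77 hours.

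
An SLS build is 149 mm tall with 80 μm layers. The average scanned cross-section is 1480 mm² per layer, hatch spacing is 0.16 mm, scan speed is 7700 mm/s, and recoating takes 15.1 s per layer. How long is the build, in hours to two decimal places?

Number of layers: 149 / 0.08 → 1863 (rounded up).
Per-layer scan distance = 1480 / 0.16 = 9250 mm.
Scan time per layer = 9250 / 7700, so 1.2013 s.
Per-layer time: 1.2013 + 15.1 → 16.3013 s.
Total: 1863 × 16.3013 s = 30369.3219 s → 8.44 hours.

8.44 hours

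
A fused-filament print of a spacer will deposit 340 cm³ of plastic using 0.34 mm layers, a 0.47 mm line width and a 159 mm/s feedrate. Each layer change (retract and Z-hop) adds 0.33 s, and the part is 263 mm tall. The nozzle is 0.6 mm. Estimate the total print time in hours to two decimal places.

3.79 hours

Extrusion cross-section = 0.34 × 0.47, so 0.1598 mm².
Total extruded path = 340000/0.1598 = 2127659.6 mm.
Time extruding = 2127659.6 / 159, so 13381.5 s.
Number of layers: 263 / 0.34 → 774 (rounded up).
Non-print overhead = 774 × 0.33 = 255.42 s.
Altogether 13381.5 + 255.42 = 13636.92 s, i.e. 3.79 hours.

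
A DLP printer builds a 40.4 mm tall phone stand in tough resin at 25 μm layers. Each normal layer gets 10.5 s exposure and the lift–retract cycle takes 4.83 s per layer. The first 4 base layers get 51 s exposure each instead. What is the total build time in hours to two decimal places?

6.93 hours

Layer count = ceil(40.4 / 0.025) = 1616.
Burn-in layers: 4 × (51 + 4.83) → 223.32 s.
Regular layers = 1612 × (10.5 + 4.83) = 24711.96 s.
Total = 223.32 + 24711.96 = 24935.28 s = 6.93 hours.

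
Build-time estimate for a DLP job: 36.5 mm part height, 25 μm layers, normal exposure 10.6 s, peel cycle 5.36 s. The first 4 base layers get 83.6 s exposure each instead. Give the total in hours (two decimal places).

6.55 hours

Number of layers: 36.5 / 0.025 → 1460 (rounded up).
Bottom layers = 4 × (83.6 + 5.36) = 355.84 s.
Regular layers: 1456 × (10.6 + 5.36) → 23237.76 s.
Total = 355.84 + 23237.76 = 23593.6 s = 6.55 hours.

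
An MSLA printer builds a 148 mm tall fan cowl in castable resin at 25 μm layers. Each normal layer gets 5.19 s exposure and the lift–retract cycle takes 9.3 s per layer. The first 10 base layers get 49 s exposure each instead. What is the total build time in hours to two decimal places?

23.95 hours

Layers = ⌈148/0.025⌉ = 5920.
Burn-in layers: 10 × (49 + 9.3) → 583 s.
Normal layers = 5910 × (5.19 + 9.3) = 85635.9 s.
Total = 583 + 85635.9 = 86218.9 s = 23.95 hours.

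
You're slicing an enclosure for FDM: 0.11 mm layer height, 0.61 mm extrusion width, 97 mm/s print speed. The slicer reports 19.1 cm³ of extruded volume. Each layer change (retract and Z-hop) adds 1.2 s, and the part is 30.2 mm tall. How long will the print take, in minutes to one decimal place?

54.4 minutes

Extrusion cross-section = 0.11 × 0.61 = 0.0671 mm².
Total extruded path = 19100/0.0671 = 284649.8 mm.
Print-move time = 284649.8 / 97 = 2934.5 s.
Layer count = ceil(30.2 / 0.11) = 275.
Z-hop total: 275 × 1.2 → 330 s.
Total = 2934.5 + 330 = 3264.5 s = 54.4 minutes.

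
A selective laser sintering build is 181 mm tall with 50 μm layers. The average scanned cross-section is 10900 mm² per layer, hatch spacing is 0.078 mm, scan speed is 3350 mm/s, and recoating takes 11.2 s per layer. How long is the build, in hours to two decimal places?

53.21 hours

Layers = ⌈181/0.05⌉ = 3620.
Scan path per layer = 10900 / 0.078, so 139743.6 mm.
Per-layer scan time: 139743.6 / 3350 → 41.7145 s.
Per-layer time: 41.7145 + 11.2 → 52.9145 s.
Total: 3620 × 52.9145 s = 191550.49 s → 53.21 hours.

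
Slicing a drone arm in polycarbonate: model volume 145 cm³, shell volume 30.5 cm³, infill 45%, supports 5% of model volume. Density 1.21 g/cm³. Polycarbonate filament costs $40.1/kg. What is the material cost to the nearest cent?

Volume inside the shell = 145 − 30.5, so 114.5 cm³.
Infill deposited = 0.45 × 114.5, so 51.525 cm³.
Support = 0.05 × 145 = 7.25 cm³.
Total extruded: 30.5 + 51.525 + 7.25 → 89.275 cm³.
Mass = 89.275 × 1.21, so 108.02275 g.
At $40.1/kg: 108.02275/1000 × 40.1 = $4.33.

$4.33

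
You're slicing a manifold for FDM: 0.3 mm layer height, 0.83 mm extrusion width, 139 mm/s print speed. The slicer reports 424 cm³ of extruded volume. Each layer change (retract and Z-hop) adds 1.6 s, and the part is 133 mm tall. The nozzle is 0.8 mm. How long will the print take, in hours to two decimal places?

3.60 hours

Bead cross-section: 0.3 × 0.83 → 0.249 mm².
Total extruded path = 424000/0.249 = 1702811.2 mm.
Extrusion time = 1702811.2 / 139 = 12250.4 s.
Layer count = ceil(133 / 0.3) = 444.
Z-hop total = 444 × 1.6, so 710.4 s.
Total = 12250.4 + 710.4 = 12960.8 s = 3.60 hours.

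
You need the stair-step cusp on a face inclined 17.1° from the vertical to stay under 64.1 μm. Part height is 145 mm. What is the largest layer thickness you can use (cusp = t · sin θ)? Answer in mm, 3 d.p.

0.218 mm

Layer height = cusp / sin(17.1°) = 0.0641 / 0.2940 = 0.218 mm.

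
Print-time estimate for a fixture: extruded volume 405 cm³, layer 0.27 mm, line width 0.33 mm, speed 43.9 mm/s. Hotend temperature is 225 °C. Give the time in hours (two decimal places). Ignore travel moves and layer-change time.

28.76 hours

Line area = 0.27 × 0.33, so 0.0891 mm².
Total extruded path = 405000/0.0891 = 4545454.5 mm.
Print-move time = 4545454.5 / 43.9, so 103541.1 s.
103541.1 s = 28.76 hours.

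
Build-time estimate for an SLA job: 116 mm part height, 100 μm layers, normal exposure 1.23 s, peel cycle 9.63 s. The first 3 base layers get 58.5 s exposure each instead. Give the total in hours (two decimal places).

3.55 hours

Number of layers: 116 / 0.1 → 1160 (rounded up).
Burn-in layers = 3 × (58.5 + 9.63) = 204.39 s.
Remaining layers: 1157 × (1.23 + 9.63) → 12565.02 s.
Total = 204.39 + 12565.02 = 12769.41 s = 3.55 hours.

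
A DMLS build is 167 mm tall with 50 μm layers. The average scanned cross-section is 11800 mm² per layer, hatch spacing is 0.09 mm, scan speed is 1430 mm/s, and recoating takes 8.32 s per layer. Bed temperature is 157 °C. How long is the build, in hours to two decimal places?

92.78 hours

Number of layers: 167 / 0.05 → 3340 (rounded up).
Scan path per layer = 11800 / 0.09 = 131111.1 mm.
Per-layer scan time: 131111.1 / 1430 → 91.6861 s.
Per-layer time = 91.6861 + 8.32, so 100.0061 s.
3340 layers × 100.0061 s/layer = 334020.374 s, i.e. 92.78 hours.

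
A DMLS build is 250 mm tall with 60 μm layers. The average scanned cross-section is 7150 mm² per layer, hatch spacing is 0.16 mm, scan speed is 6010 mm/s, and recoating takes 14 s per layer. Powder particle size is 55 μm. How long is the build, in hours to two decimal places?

24.81 hours

Number of layers: 250 / 0.06 → 4167 (rounded up).
Scan path per layer: 7150 / 0.16 → 44687.5 mm.
Per-layer scan time: 44687.5 / 6010 → 7.4355 s.
Per-layer time = 7.4355 + 14 = 21.4355 s.
4167 layers × 21.4355 s/layer = 89321.7285 s, i.e. 24.81 hours.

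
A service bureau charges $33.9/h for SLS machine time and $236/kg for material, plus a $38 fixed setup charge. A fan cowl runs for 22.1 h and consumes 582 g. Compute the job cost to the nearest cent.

$924.54

Time charge: 33.9 × 22.1 → $749.19.
Feedstock cost: 236 × 582/1000 → $137.352.
Total = 749.19 + 137.352 + 38 = 924.542 ≈ $924.54.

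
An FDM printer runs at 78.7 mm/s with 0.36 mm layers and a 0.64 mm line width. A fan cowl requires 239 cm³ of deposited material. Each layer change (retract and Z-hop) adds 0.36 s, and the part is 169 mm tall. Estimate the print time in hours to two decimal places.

Line area = 0.36 × 0.64 = 0.2304 mm².
Path length: 239000 mm³ / 0.2304 mm² → 1037326.4 mm.
Time extruding: 1037326.4 / 78.7 → 13180.8 s.
Layer count = ceil(169 / 0.36) = 470.
Z-hop total: 470 × 0.36 → 169.2 s.
Total = 13180.8 + 169.2 = 13350 s = 3.71 hours.

3.71 hours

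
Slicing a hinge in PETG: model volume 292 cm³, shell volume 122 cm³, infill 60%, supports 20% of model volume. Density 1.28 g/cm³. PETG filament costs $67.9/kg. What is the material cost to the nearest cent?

Infill region: 292 − 122 → 170 cm³.
Infill deposited = 0.60 × 170, so 102 cm³.
Support: 0.20 × 292 → 58.4 cm³.
Deposited volume = 122 + 102 + 58.4 = 282.4 cm³.
Mass = 282.4 × 1.28 = 361.472 g.
At $67.9/kg: 361.472/1000 × 67.9 = $24.54.

$24.54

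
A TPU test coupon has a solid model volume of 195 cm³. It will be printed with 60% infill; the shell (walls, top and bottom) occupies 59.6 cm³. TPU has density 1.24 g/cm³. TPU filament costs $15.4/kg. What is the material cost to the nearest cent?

Interior volume: 195 − 59.6 → 135.4 cm³.
Infill volume = 0.60 × 135.4 = 81.24 cm³.
Total extruded = 59.6 + 81.24, so 140.84 cm³.
Mass: 140.84 × 1.24 → 174.6416 g.
Cost = 174.6416 g / 1000 × $15.4/kg = $2.69.

$2.69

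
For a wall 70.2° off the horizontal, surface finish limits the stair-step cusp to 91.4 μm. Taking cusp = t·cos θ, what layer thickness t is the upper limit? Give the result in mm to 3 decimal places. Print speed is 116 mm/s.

Layer height = cusp / cos(70.2°) = 0.0914 / 0.3387 = 0.270 mm.

0.270 mm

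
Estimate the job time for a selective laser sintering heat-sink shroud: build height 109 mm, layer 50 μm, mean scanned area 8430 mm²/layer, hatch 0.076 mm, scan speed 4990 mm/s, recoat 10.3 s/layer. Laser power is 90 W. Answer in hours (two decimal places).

Number of layers: 109 / 0.05 → 2180 (rounded up).
Per-layer scan distance: 8430 / 0.076 → 110921.1 mm.
Laser time per layer = 110921.1 / 4990 = 22.2287 s.
Per-layer time = 22.2287 + 10.3, so 32.5287 s.
Build time = 2180 × 32.5287 = 70912.566 s = 19.70 hours.

19.70 hours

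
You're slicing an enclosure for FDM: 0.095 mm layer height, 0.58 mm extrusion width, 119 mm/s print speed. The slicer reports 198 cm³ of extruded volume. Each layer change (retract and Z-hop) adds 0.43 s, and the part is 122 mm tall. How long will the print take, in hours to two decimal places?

8.54 hours

Bead cross-section: 0.095 × 0.58 → 0.0551 mm².
Toolpath length = 198 cm³ / 0.0551 mm² = 198000 / 0.0551 = 3593466.4 mm.
Print-move time = 3593466.4 / 119, so 30197.2 s.
Number of layers: 122 / 0.095 → 1285 (rounded up).
Non-print overhead = 1285 × 0.43 = 552.55 s.
Total = 30197.2 + 552.55 = 30749.75 s = 8.54 hours.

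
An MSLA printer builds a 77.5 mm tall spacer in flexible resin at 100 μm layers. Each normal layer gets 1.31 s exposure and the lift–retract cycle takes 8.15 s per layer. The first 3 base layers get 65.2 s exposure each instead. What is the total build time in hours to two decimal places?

Layers = ⌈77.5/0.1⌉ = 775.
Base layers = 3 × (65.2 + 8.15) = 220.05 s.
Normal layers: 772 × (1.31 + 8.15) → 7303.12 s.
Total = 220.05 + 7303.12 = 7523.17 s = 2.09 hours.

2.09 hours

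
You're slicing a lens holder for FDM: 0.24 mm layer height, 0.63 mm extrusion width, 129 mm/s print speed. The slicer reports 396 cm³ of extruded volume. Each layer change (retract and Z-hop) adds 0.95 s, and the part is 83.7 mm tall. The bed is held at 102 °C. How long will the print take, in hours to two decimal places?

5.73 hours

Extrusion cross-section = 0.24 × 0.63 = 0.1512 mm².
Toolpath length = 396 cm³ / 0.1512 mm² = 396000 / 0.1512 = 2619047.6 mm.
Time extruding = 2619047.6 / 129, so 20302.7 s.
Layers = ⌈83.7/0.24⌉ = 349.
Non-print overhead = 349 × 0.95, so 331.55 s.
Altogether 20302.7 + 331.55 = 20634.25 s, i.e. 5.73 hours.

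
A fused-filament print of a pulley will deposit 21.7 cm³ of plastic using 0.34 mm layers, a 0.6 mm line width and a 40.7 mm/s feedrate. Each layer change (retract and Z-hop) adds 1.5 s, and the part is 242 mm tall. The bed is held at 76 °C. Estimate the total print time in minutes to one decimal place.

Extrusion cross-section = 0.34 × 0.6, so 0.204 mm².
Path length: 21700 mm³ / 0.204 mm² → 106372.5 mm.
Print-move time = 106372.5 / 40.7 = 2613.6 s.
Number of layers: 242 / 0.34 → 712 (rounded up).
Layer-change overhead = 712 × 1.5, so 1068 s.
Altogether 2613.6 + 1068 = 3681.6 s, i.e. 61.4 minutes.

61.4 minutes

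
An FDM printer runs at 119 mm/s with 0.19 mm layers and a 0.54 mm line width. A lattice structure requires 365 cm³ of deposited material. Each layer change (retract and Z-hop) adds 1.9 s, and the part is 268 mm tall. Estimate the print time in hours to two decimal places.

Extrusion cross-section = 0.19 × 0.54 = 0.1026 mm².
Total extruded path = 365000/0.1026 = 3557504.9 mm.
Extrusion time = 3557504.9 / 119, so 29895 s.
Number of layers: 268 / 0.19 → 1411 (rounded up).
Non-print overhead = 1411 × 1.9 = 2680.9 s.
Total = 29895 + 2680.9 = 32575.9 s = 9.05 hours.

9.05 hours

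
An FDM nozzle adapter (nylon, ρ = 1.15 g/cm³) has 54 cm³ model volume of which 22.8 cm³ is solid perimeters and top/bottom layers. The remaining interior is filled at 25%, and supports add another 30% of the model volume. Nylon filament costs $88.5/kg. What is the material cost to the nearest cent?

$4.76

Infill region = 54 − 22.8, so 31.2 cm³.
Infill volume = 0.25 × 31.2, so 7.8 cm³.
Support: 0.30 × 54 → 16.2 cm³.
Total printed volume = 22.8 + 7.8 + 16.2, so 46.8 cm³.
Mass = 46.8 × 1.15 = 53.82 g.
At $88.5/kg: 53.82/1000 × 88.5 = $4.76.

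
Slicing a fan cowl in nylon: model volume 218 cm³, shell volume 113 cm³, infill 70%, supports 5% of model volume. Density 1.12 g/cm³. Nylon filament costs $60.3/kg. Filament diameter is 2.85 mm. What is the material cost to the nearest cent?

$13.33

Infill region = 218 − 113 = 105 cm³.
Deposited infill: 0.70 × 105 → 73.5 cm³.
Support: 0.05 × 218 → 10.9 cm³.
Total extruded = 113 + 73.5 + 10.9 = 197.4 cm³.
Mass: 197.4 × 1.12 → 221.088 g.
Cost = 221.088 g / 1000 × $60.3/kg = $13.33.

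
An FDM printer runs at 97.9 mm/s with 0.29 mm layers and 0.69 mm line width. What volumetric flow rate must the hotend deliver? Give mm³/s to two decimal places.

Bead cross-section = 0.29 × 0.69 = 0.2001 mm².
Q = v·A = 97.9 × 0.2001 = 19.59 mm³/s.

19.59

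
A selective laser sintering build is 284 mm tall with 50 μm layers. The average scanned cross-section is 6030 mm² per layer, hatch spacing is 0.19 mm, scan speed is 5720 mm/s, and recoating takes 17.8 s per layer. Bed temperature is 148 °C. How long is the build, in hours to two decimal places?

36.84 hours

Number of layers: 284 / 0.05 → 5680 (rounded up).
Per-layer scan distance = 6030 / 0.19, so 31736.8 mm.
Laser time per layer = 31736.8 / 5720, so 5.5484 s.
Time per layer: 5.5484 + 17.8 → 23.3484 s.
5680 layers × 23.3484 s/layer = 132618.912 s, i.e. 36.84 hours.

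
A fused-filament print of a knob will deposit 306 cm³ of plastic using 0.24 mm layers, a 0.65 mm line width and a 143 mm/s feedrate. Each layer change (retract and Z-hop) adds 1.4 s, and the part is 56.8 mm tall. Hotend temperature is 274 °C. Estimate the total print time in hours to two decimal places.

Line area = 0.24 × 0.65, so 0.156 mm².
Path length: 306000 mm³ / 0.156 mm² → 1961538.5 mm.
Extrusion time = 1961538.5 / 143, so 13717.1 s.
Layers = ⌈56.8/0.24⌉ = 237.
Layer-change overhead = 237 × 1.4, so 331.8 s.
Altogether 13717.1 + 331.8 = 14048.9 s, i.e. 3.90 hours.

3.90 hours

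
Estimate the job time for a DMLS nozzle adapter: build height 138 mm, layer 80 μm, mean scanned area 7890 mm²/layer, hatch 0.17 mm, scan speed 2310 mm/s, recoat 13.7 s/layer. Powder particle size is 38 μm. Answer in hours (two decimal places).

16.19 hours

Layers = ⌈138/0.08⌉ = 1725.
Hatch length per layer: 7890 / 0.17 → 46411.8 mm.
Scan time per layer = 46411.8 / 2310, so 20.0917 s.
Per-layer time: 20.0917 + 13.7 → 33.7917 s.
1725 layers × 33.7917 s/layer = 58290.6825 s, i.e. 16.19 hours.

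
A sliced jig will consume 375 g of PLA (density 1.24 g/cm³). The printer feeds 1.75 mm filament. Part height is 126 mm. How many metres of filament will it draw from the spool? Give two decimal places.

Volume = 375 g / 1.24 g·cm⁻³ = 302.4194 cm³ = 302419.4 mm³.
Filament cross-section = π × (1.75/2)² = 2.4053 mm².
L = V/A = 302419.4/2.4053 = 125730.43 mm → 125.73 m.

125.73 m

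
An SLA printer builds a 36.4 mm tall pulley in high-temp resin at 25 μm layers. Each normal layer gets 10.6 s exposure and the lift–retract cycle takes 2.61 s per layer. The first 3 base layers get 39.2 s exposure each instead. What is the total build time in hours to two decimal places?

5.37 hours

Layer count = ceil(36.4 / 0.025) = 1456.
Base layers = 3 × (39.2 + 2.61), so 125.43 s.
Remaining layers: 1453 × (10.6 + 2.61) → 19194.13 s.
Sum: 125.43 + 19194.13 = 19319.56 s → 5.37 hours.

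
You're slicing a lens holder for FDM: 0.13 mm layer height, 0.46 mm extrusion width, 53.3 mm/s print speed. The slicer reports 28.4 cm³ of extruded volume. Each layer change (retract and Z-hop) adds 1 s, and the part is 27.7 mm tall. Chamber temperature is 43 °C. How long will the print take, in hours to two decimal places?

Extrusion cross-section = 0.13 × 0.46, so 0.0598 mm².
Toolpath length = 28.4 cm³ / 0.0598 mm² = 28400 / 0.0598 = 474916.4 mm.
Time extruding = 474916.4 / 53.3, so 8910.3 s.
Layers = ⌈27.7/0.13⌉ = 214.
Layer-change overhead = 214 × 1, so 214 s.
Altogether 8910.3 + 214 = 9124.3 s, i.e. 2.53 hours.

2.53 hours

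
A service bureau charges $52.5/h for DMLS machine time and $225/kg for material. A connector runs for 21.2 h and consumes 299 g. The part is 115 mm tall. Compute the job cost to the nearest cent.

$1180.28

Machine-time cost = 52.5 × 21.2 = $1113.00.
Material cost: 225 × 299/1000 → $67.275.
Job cost: 1113.00 + 67.275 = 1180.275 ≈ $1180.28.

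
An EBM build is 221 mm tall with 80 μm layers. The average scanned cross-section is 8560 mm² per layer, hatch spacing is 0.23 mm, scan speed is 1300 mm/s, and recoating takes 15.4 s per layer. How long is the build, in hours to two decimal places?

33.79 hours

Layer count = ceil(221 / 0.08) = 2763.
Per-layer scan distance = 8560 / 0.23, so 37217.4 mm.
Per-layer scan time: 37217.4 / 1300 → 28.6288 s.
Time per layer = 28.6288 + 15.4 = 44.0288 s.
2763 layers × 44.0288 s/layer = 121651.5744 s, i.e. 33.79 hours.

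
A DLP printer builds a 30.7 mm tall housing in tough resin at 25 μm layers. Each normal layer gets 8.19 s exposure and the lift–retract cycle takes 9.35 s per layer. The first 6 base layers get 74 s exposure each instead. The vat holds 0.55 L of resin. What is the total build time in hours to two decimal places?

6.09 hours

Layers = ⌈30.7/0.025⌉ = 1228.
Bottom layers = 6 × (74 + 9.35) = 500.1 s.
Normal layers = 1222 × (8.19 + 9.35) = 21433.88 s.
Total = 500.1 + 21433.88 = 21933.98 s = 6.09 hours.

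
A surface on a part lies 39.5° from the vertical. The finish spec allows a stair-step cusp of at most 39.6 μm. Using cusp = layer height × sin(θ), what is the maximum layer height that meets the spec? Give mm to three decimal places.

t = h_c / sin θ = 0.0396 / 0.6361 = 0.062 mm.

0.062 mm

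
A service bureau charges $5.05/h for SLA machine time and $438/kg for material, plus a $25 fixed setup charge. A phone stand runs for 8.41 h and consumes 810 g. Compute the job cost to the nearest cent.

$422.25

Machine-time cost = 5.05 × 8.41, so $42.4705.
Feedstock cost = 438 × 810/1000 = $354.78.
Adding setup: 42.4705 + 354.78 + 25 → 422.2505 ≈ $422.25.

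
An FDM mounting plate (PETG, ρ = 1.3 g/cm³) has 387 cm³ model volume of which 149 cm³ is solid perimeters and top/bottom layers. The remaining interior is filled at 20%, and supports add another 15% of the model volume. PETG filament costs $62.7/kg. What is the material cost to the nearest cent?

Volume inside the shell = 387 − 149, so 238 cm³.
Infill deposited = 0.20 × 238 = 47.6 cm³.
Support = 0.15 × 387 = 58.05 cm³.
Total printed volume = 149 + 47.6 + 58.05, so 254.65 cm³.
Mass = 254.65 × 1.3 = 331.045 g.
Cost = 331.045 g / 1000 × $62.7/kg = $20.76.

$20.76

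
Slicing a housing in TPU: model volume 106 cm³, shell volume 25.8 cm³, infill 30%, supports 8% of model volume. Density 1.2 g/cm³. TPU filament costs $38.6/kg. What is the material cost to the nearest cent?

Infill region = 106 − 25.8, so 80.2 cm³.
Infill deposited = 0.30 × 80.2 = 24.06 cm³.
Support = 0.08 × 106 = 8.48 cm³.
Total extruded: 25.8 + 24.06 + 8.48 → 58.34 cm³.
Mass = 58.34 × 1.2, so 70.008 g.
Cost = 70.008 g / 1000 × $38.6/kg = $2.70.

$2.70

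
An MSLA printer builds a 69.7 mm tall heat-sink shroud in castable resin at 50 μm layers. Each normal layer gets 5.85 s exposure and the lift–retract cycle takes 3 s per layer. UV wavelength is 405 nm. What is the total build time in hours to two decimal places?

3.43 hours

Layers = ⌈69.7/0.05⌉ = 1394.
Per-layer time = 5.85 + 3 = 8.85 s.
Build time: 1394 × 8.85 s = 12336.9 s, i.e. 3.43 hours.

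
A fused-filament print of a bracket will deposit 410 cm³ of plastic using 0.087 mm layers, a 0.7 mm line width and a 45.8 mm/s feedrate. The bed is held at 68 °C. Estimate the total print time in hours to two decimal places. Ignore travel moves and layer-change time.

Extrusion cross-section: 0.087 × 0.7 → 0.0609 mm².
Path length: 410000 mm³ / 0.0609 mm² → 6732348.1 mm.
Time extruding = 6732348.1 / 45.8 = 146994.5 s.
146994.5 s = 40.83 hours.

40.83 hours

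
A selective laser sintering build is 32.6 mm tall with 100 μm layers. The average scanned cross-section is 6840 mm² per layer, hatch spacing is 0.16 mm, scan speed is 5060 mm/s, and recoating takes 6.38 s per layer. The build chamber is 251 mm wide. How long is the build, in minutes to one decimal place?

80.6 minutes

Layers = ⌈32.6/0.1⌉ = 326.
Hatch length per layer = 6840 / 0.16, so 42750 mm.
Scan time per layer = 42750 / 5060 = 8.4486 s.
Per-layer time: 8.4486 + 6.38 → 14.8286 s.
Total: 326 × 14.8286 s = 4834.1236 s → 80.6 minutes.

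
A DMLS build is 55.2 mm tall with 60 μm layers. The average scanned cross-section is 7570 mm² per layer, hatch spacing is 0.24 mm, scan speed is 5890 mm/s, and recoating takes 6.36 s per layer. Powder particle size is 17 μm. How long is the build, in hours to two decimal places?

2.99 hours

Layers = ⌈55.2/0.06⌉ = 920.
Hatch length per layer = 7570 / 0.24, so 31541.7 mm.
Scan time per layer = 31541.7 / 5890, so 5.3551 s.
Per-layer time = 5.3551 + 6.36 = 11.7151 s.
920 layers × 11.7151 s/layer = 10777.892 s, i.e. 2.99 hours.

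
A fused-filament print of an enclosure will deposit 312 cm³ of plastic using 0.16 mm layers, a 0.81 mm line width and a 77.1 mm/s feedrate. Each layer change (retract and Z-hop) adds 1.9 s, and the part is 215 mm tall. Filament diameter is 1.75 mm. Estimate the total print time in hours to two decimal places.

Bead cross-section = 0.16 × 0.81, so 0.1296 mm².
Total extruded path = 312000/0.1296 = 2407407.4 mm.
Time extruding = 2407407.4 / 77.1, so 31224.5 s.
Number of layers: 215 / 0.16 → 1344 (rounded up).
Layer-change overhead = 1344 × 1.9, so 2553.6 s.
Total = 31224.5 + 2553.6 = 33778.1 s = 9.38 hours.

9.38 hours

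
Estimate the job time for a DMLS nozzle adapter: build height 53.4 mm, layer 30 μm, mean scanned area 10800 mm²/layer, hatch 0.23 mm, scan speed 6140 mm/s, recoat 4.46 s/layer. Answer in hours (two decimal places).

Layers = ⌈53.4/0.03⌉ = 1780.
Scan path per layer = 10800 / 0.23 = 46956.5 mm.
Per-layer scan time = 46956.5 / 6140, so 7.6476 s.
Per-layer time = 7.6476 + 4.46, so 12.1076 s.
Total: 1780 × 12.1076 s = 21551.528 s → 5.99 hours.

5.99 hours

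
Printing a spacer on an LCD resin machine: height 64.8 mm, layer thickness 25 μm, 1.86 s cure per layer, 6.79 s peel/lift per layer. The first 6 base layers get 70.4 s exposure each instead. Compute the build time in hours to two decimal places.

Layers = ⌈64.8/0.025⌉ = 2592.
Bottom layers = 6 × (70.4 + 6.79), so 463.14 s.
Regular layers = 2586 × (1.86 + 6.79) = 22368.9 s.
Total = 463.14 + 22368.9 = 22832.04 s = 6.34 hours.

6.34 hours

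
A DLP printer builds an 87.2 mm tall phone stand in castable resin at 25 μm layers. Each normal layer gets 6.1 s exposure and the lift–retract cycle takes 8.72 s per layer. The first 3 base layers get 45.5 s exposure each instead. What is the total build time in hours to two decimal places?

14.39 hours

Layers = ⌈87.2/0.025⌉ = 3488.
Base layers = 3 × (45.5 + 8.72), so 162.66 s.
Remaining layers = 3485 × (6.1 + 8.72), so 51647.7 s.
Total = 162.66 + 51647.7 = 51810.36 s = 14.39 hours.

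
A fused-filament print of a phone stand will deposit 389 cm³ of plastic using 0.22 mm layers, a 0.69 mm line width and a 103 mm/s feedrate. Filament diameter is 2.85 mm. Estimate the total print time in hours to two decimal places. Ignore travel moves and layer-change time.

6.91 hours

Line area = 0.22 × 0.69 = 0.1518 mm².
Total extruded path = 389000/0.1518 = 2562582.3 mm.
Time extruding = 2562582.3 / 103 = 24879.4 s.
Converting: 24879.4 s = 6.91 hours.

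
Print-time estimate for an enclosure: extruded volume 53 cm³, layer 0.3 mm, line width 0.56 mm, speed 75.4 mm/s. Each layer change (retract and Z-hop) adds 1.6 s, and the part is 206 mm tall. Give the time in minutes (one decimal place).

88.1 minutes

Extrusion cross-section = 0.3 × 0.56, so 0.168 mm².
Total extruded path = 53000/0.168 = 315476.2 mm.
Print-move time = 315476.2 / 75.4, so 4184 s.
Number of layers: 206 / 0.3 → 687 (rounded up).
Non-print overhead = 687 × 1.6 = 1099.2 s.
Total = 4184 + 1099.2 = 5283.2 s = 88.1 minutes.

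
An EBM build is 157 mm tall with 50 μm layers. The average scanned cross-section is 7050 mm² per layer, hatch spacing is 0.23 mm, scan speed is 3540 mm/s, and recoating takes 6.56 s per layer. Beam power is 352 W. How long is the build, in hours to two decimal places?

Number of layers: 157 / 0.05 → 3140 (rounded up).
Per-layer scan distance = 7050 / 0.23, so 30652.2 mm.
Scan time per layer: 30652.2 / 3540 → 8.6588 s.
Time per layer = 8.6588 + 6.56 = 15.2188 s.
3140 layers × 15.2188 s/layer = 47787.032 s, i.e. 13.27 hours.

13.27 hours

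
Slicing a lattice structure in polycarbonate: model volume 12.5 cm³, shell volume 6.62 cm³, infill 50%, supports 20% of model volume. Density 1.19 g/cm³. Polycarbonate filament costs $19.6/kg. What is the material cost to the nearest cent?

$0.28

Infill region = 12.5 − 6.62 = 5.88 cm³.
Infill volume: 0.50 × 5.88 → 2.94 cm³.
Support: 0.20 × 12.5 → 2.5 cm³.
Deposited volume: 6.62 + 2.94 + 2.5 → 12.06 cm³.
Mass = 12.06 × 1.19 = 14.3514 g.
Cost = 14.3514 g / 1000 × $19.6/kg = $0.28.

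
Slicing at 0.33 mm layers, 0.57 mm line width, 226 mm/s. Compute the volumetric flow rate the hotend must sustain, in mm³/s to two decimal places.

A = 0.33 × 0.57 = 0.1881 mm².
Q = v·A = 226 × 0.1881 = 42.51 mm³/s.

42.51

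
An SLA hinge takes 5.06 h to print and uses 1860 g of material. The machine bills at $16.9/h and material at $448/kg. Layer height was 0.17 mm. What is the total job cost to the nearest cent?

Time charge: 16.9 × 5.06 → $85.514.
Material charge: 448 × 1860/1000 → $833.28.
Job cost: 85.514 + 833.28 = 918.794 ≈ $918.79.

$918.79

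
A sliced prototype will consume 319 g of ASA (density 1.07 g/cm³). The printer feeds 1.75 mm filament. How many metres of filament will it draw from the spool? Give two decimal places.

123.95 m

Volume = 319 g / 1.07 g·cm⁻³ = 298.1308 cm³ = 298130.8 mm³.
Filament cross-section = π × (1.75/2)² = 2.4053 mm².
Length = 298130.8 / 2.4053 = 123947.45 mm = 123.95 m.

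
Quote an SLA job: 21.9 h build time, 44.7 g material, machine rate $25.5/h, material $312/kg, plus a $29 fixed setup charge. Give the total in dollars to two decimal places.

Machine-time cost: 25.5 × 21.9 → $558.45.
Material charge: 312 × 44.7/1000 → $13.9464.
Adding setup: 558.45 + 13.9464 + 29 → 601.3964 ≈ $601.40.

$601.40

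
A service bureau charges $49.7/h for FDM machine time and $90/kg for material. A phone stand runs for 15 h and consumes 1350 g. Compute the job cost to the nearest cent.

Time charge = 49.7 × 15 = $745.50.
Feedstock cost: 90 × 1350/1000 → $121.50.
Total = 745.50 + 121.50 = $867.00.

$867.00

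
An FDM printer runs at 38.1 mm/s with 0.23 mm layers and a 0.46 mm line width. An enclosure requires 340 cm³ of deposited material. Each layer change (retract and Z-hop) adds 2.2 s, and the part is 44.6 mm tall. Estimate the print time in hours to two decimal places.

23.55 hours

Bead cross-section = 0.23 × 0.46 = 0.1058 mm².
Total extruded path = 340000/0.1058 = 3213610.6 mm.
Extrusion time = 3213610.6 / 38.1, so 84346.7 s.
Layers = ⌈44.6/0.23⌉ = 194.
Z-hop total = 194 × 2.2 = 426.8 s.
Total = 84346.7 + 426.8 = 84773.5 s = 23.55 hours.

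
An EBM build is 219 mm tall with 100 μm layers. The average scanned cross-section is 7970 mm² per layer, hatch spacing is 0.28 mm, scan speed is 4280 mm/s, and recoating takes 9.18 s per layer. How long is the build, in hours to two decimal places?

Layers = ⌈219/0.1⌉ = 2190.
Scan path per layer: 7970 / 0.28 → 28464.3 mm.
Per-layer scan time: 28464.3 / 4280 → 6.6505 s.
Layer cycle = 6.6505 + 9.18, so 15.8305 s.
Total: 2190 × 15.8305 s = 34668.795 s → 9.63 hours.

9.63 hours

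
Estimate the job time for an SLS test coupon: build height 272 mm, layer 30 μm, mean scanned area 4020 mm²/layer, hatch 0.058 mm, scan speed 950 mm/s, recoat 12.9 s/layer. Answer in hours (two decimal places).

Number of layers: 272 / 0.03 → 9067 (rounded up).
Scan path per layer: 4020 / 0.058 → 69310.3 mm.
Per-layer scan time = 69310.3 / 950, so 72.9582 s.
Layer cycle: 72.9582 + 12.9 → 85.8582 s.
Build time = 9067 × 85.8582 = 778476.2994 s = 216.24 hours.

216.24 hours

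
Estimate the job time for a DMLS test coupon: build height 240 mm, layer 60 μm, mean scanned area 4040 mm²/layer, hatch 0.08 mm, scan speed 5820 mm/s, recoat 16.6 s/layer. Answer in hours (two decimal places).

Layers = ⌈240/0.06⌉ = 4000.
Per-layer scan distance: 4040 / 0.08 → 50500 mm.
Per-layer scan time: 50500 / 5820 → 8.677 s.
Per-layer time: 8.677 + 16.6 → 25.277 s.
Build time = 4000 × 25.277 = 101108 s = 28.09 hours.

28.09 hours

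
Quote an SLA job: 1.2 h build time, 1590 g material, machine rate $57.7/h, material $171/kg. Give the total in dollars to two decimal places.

$341.13

Time charge = 57.7 × 1.2, so $69.24.
Material charge = 171 × 1590/1000, so $271.89.
Total = 69.24 + 271.89 = $341.13.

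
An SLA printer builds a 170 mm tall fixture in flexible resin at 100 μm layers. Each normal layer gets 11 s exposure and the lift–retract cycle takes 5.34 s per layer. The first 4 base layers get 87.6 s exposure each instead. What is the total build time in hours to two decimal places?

Layers = ⌈170/0.1⌉ = 1700.
Burn-in layers = 4 × (87.6 + 5.34), so 371.76 s.
Regular layers: 1696 × (11 + 5.34) → 27712.64 s.
Total = 371.76 + 27712.64 = 28084.4 s = 7.80 hours.

7.80 hours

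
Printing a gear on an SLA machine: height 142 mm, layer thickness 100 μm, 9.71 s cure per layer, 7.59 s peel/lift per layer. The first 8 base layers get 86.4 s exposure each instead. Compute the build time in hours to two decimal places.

Layer count = ceil(142 / 0.1) = 1420.
Bottom layers: 8 × (86.4 + 7.59) → 751.92 s.
Remaining layers = 1412 × (9.71 + 7.59), so 24427.6 s.
Sum: 751.92 + 24427.6 = 25179.52 s → 6.99 hours.

6.99 hours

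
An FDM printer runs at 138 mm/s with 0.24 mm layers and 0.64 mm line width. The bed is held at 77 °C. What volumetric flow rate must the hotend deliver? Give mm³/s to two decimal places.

21.20

Bead cross-section = 0.24 × 0.64, so 0.1536 mm².
Volumetric flow = 138 × 0.1536 = 21.20 mm³/s.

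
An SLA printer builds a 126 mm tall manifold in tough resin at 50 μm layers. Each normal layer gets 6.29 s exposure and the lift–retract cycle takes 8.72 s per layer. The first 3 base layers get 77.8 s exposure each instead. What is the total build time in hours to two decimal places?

10.57 hours

Layers = ⌈126/0.05⌉ = 2520.
Base layers = 3 × (77.8 + 8.72) = 259.56 s.
Normal layers = 2517 × (6.29 + 8.72), so 37780.17 s.
Total = 259.56 + 37780.17 = 38039.73 s = 10.57 hours.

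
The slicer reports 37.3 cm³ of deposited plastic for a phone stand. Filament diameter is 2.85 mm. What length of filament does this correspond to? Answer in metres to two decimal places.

A = π r² = π × 1.425² = 6.3794 mm².
Length = 37.3 cm³ / 6.3794 mm² = 37300 / 6.3794 = 5846.94 mm = 5.85 m.

5.85 m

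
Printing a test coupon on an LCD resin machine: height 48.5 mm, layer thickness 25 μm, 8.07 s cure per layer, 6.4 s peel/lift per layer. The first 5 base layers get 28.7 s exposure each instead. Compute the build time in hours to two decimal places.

Layer count = ceil(48.5 / 0.025) = 1940.
Burn-in layers = 5 × (28.7 + 6.4), so 175.5 s.
Remaining layers = 1935 × (8.07 + 6.4), so 27999.45 s.
Sum: 175.5 + 27999.45 = 28174.95 s → 7.83 hours.

7.83 hours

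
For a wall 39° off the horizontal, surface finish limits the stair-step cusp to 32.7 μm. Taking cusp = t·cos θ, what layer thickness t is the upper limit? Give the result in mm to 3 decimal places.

cos(39°) = 0.7771; t_max = 0.0327/0.7771 = 0.042 mm.

0.042 mm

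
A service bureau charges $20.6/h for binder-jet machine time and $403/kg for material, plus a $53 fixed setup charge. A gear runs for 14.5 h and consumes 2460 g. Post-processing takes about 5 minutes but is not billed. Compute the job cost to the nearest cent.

Time charge = 20.6 × 14.5 = $298.70.
Feedstock cost = 403 × 2460/1000, so $991.38.
Adding setup: 298.70 + 991.38 + 53 → $1343.08.

$1343.08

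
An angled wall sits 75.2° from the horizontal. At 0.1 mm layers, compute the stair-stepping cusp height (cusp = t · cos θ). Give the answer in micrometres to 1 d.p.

25.5 μm

cos(75.2°) = 0.2554, so cusp = 0.1 × 0.2554 = 0.02554 mm → 25.5 μm.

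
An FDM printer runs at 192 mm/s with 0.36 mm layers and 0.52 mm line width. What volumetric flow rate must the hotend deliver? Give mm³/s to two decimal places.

35.94

Extrusion cross-section = 0.36 × 0.52 = 0.1872 mm².
Volumetric flow = 192 × 0.1872 = 35.94 mm³/s.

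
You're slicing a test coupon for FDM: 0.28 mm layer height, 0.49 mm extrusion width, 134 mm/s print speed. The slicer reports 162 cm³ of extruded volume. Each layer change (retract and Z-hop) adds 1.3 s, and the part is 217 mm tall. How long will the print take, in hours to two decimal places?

2.73 hours

Bead cross-section: 0.28 × 0.49 → 0.1372 mm².
Toolpath length = 162 cm³ / 0.1372 mm² = 162000 / 0.1372 = 1180758 mm.
Extrusion time = 1180758 / 134 = 8811.6 s.
Number of layers: 217 / 0.28 → 775 (rounded up).
Z-hop total: 775 × 1.3 → 1007.5 s.
Total = 8811.6 + 1007.5 = 9819.1 s = 2.73 hours.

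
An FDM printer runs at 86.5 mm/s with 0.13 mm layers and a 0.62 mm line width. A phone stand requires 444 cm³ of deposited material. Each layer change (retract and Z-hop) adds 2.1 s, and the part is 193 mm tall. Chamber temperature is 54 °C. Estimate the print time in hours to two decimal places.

Line area = 0.13 × 0.62 = 0.0806 mm².
Total extruded path = 444000/0.0806 = 5508684.9 mm.
Time extruding = 5508684.9 / 86.5, so 63684.2 s.
Layers = ⌈193/0.13⌉ = 1485.
Z-hop total = 1485 × 2.1 = 3118.5 s.
Altogether 63684.2 + 3118.5 = 66802.7 s, i.e. 18.56 hours.

18.56 hours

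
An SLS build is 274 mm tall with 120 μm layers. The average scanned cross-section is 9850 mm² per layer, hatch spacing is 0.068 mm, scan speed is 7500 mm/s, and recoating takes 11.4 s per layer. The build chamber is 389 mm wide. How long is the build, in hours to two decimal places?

19.49 hours

Number of layers: 274 / 0.12 → 2284 (rounded up).
Per-layer scan distance: 9850 / 0.068 → 144852.9 mm.
Per-layer scan time = 144852.9 / 7500, so 19.3137 s.
Layer cycle: 19.3137 + 11.4 → 30.7137 s.
Build time = 2284 × 30.7137 = 70150.0908 s = 19.49 hours.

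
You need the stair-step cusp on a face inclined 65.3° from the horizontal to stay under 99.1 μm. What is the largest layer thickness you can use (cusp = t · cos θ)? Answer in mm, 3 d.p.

Layer height = cusp / cos(65.3°) = 0.0991 / 0.4179 = 0.237 mm.

0.237 mm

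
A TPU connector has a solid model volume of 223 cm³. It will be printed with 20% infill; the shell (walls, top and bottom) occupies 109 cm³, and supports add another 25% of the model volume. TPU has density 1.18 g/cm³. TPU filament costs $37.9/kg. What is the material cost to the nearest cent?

$8.39

Interior volume = 223 − 109 = 114 cm³.
Infill volume = 0.20 × 114, so 22.8 cm³.
Support = 0.25 × 223, so 55.75 cm³.
Deposited volume = 109 + 22.8 + 55.75 = 187.55 cm³.
Mass = 187.55 × 1.18 = 221.309 g.
Cost = 221.309 g / 1000 × $37.9/kg = $8.39.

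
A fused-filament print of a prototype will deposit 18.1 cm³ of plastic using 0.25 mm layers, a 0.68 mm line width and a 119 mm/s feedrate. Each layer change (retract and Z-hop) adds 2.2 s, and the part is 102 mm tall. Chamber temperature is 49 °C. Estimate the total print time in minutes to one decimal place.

Extrusion cross-section = 0.25 × 0.68, so 0.17 mm².
Toolpath length = 18.1 cm³ / 0.17 mm² = 18100 / 0.17 = 106470.6 mm.
Print-move time = 106470.6 / 119 = 894.7 s.
Number of layers: 102 / 0.25 → 408 (rounded up).
Z-hop total = 408 × 2.2 = 897.6 s.
Altogether 894.7 + 897.6 = 1792.3 s, i.e. 29.9 minutes.

29.9 minutes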